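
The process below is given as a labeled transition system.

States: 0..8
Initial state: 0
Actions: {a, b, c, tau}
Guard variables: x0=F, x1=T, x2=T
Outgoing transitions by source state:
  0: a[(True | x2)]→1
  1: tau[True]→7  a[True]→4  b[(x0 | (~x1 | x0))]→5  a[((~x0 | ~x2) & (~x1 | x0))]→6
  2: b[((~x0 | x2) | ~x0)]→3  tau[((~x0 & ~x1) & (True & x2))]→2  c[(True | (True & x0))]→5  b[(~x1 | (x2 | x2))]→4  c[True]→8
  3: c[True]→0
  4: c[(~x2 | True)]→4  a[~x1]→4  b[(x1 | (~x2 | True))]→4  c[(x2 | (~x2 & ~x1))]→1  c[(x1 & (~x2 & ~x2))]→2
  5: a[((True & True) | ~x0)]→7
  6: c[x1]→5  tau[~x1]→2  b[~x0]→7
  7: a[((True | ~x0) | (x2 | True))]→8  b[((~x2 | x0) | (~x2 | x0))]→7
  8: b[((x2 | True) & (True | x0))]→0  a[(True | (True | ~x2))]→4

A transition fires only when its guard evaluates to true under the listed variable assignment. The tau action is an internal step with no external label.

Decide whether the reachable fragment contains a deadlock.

Answer: DEADLOCK-FREE

Working:
R = {0,1,4,7,8}
  0: a→1  [1 out]
  1: a→4  tau→7  [2 out]
  4: b→4  c→1  c→4  [3 out]
  7: a→8  [1 out]
  8: a→4  b→0  [2 out]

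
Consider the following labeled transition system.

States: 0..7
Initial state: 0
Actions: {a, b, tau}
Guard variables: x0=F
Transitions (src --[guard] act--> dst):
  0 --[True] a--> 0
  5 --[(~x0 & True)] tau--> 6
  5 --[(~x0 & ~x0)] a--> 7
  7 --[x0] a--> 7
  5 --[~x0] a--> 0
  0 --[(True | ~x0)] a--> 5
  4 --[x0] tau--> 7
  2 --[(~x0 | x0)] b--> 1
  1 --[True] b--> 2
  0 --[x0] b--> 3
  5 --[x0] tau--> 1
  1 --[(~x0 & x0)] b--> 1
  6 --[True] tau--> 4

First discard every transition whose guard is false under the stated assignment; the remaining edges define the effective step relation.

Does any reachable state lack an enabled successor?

Answer: DEADLOCK at state 4

Analysis:
R = {0,4,5,6,7}
  0: a→0  a→5  [2 out]
  4: ∅  [deadlock]
  5: a→0  a→7  tau→6  [3 out]
  6: tau→4  [1 out]
  7: ∅  [deadlock]
Path to 4: a·tau·tau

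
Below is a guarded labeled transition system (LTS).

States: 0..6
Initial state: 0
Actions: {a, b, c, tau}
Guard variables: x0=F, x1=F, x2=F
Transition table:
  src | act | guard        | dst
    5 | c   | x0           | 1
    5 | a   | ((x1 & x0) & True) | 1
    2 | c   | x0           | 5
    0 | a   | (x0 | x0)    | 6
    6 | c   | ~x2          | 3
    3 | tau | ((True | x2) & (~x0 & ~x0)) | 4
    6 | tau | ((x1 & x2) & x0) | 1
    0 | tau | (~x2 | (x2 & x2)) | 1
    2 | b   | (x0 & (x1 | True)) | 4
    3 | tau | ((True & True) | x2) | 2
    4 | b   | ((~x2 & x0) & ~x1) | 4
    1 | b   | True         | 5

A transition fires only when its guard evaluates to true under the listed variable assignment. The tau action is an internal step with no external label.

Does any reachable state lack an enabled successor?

Answer: DEADLOCK at state 5

Trace:
Reach set: {0,1,5}
  0: tau→1  [1 exit(s)]
  1: b→5  [1 exit(s)]
  5: ∅  [STUCK]
witness 5: tau·b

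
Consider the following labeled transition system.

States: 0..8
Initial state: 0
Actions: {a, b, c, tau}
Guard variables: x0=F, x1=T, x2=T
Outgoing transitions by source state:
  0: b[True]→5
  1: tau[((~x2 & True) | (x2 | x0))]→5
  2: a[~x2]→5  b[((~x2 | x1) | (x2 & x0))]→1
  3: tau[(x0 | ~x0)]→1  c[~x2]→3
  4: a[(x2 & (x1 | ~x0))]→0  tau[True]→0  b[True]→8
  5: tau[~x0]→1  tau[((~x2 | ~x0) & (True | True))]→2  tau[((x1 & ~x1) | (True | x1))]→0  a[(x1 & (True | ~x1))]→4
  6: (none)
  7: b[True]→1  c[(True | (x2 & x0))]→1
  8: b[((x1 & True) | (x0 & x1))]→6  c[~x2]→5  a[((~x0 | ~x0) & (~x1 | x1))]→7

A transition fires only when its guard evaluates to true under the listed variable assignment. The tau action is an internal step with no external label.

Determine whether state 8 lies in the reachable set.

Answer: REACHABLE

Working:
15 transition(s) survive guard evaluation.
Layer 0: {0}
Layer 1: {5}  total {0,5}
Layer 2: {1,2,4}  total {0,1,2,4,5}
Layer 3: {8}  total {0,1,2,4,5,8}
Layer 4: {6,7}  total {0,1,2,4,5,6,7,8}
R = {0,1,2,4,5,6,7,8}
witness 8: b·a·b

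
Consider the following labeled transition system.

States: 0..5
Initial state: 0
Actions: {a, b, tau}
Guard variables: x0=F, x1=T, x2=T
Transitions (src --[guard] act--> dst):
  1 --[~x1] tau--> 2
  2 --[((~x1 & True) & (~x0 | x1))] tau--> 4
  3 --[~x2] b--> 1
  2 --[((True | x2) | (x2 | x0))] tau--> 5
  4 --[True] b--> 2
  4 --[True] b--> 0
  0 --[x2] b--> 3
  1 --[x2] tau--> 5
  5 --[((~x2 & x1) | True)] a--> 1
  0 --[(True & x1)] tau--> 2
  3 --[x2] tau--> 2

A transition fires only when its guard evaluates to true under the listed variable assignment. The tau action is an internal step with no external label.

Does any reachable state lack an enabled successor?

R = {0,1,2,3,5}
  0: b→3  tau→2  [deg 2]
  1: tau→5  [deg 1]
  2: tau→5  [deg 1]
  3: tau→2  [deg 1]
  5: a→1  [deg 1]

Answer: DEADLOCK-FREE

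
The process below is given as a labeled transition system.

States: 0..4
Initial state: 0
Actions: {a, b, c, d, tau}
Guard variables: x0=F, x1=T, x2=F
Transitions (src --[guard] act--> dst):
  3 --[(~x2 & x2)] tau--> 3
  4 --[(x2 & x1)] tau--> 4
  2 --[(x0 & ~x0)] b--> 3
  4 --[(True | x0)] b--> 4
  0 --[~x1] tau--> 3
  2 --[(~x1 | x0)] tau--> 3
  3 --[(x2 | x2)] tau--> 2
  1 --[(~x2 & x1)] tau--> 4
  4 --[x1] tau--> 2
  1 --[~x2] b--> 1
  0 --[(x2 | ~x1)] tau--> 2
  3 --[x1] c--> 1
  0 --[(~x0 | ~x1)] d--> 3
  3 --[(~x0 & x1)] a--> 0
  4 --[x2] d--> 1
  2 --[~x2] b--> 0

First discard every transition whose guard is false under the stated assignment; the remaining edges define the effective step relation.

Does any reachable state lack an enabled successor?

Reachable = {0,1,2,3,4}
  0: d→3  [1 out]
  1: b→1  tau→4  [2 out]
  2: b→0  [1 out]
  3: a→0  c→1  [2 out]
  4: b→4  tau→2  [2 out]

Answer: DEADLOCK-FREE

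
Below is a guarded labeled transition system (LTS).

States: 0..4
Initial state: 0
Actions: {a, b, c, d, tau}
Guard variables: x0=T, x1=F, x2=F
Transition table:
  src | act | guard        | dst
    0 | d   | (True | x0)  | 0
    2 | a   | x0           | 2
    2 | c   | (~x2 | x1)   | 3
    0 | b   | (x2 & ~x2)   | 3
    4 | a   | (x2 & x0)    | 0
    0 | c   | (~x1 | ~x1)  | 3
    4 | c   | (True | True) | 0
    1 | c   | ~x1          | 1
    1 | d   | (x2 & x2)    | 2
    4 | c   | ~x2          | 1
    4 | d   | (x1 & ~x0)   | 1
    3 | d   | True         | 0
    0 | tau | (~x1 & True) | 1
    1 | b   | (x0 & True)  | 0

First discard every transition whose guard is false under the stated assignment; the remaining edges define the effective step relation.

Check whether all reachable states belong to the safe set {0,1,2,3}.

Safe = {0,1,2,3}
R = {0,1,3}
  0: ✓
  1: ✓
  3: ✓

Answer: INVARIANT HOLDS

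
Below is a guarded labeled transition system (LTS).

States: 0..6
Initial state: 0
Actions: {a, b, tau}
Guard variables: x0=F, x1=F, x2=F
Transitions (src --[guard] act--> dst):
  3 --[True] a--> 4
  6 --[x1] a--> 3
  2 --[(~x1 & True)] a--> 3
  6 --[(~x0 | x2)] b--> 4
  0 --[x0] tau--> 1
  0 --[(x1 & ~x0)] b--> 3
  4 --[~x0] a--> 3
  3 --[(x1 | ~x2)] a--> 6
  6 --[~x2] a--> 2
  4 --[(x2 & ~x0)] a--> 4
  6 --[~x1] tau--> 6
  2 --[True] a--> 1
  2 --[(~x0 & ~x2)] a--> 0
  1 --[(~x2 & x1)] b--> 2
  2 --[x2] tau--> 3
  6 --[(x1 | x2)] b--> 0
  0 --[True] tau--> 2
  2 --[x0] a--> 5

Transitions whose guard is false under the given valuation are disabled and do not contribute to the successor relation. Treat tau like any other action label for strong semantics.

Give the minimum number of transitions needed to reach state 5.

BFS to 5:
  Layer 0: {0}
  Layer 1: {2}
  Layer 2: {1,3}
  Layer 3: {4,6}
5 never appears.

Answer: UNREACHABLE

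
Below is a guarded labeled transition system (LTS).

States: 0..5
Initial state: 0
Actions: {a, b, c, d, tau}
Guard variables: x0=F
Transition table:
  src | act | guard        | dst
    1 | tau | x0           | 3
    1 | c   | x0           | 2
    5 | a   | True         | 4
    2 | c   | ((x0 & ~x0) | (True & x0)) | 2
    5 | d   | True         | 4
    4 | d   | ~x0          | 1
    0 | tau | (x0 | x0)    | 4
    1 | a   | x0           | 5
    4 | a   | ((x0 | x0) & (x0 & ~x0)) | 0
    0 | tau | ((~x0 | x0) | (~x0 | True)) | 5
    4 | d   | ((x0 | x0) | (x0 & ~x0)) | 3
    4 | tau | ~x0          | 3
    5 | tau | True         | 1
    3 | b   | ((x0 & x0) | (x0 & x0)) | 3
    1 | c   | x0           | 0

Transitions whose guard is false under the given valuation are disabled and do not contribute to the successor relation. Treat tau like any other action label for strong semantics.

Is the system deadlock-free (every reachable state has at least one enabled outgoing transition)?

Reach set: {0,1,3,4,5}
  0: tau→5  [1 out]
  1: ∅  [STUCK]
  3: ∅  [STUCK]
  4: d→1  tau→3  [2 out]
  5: a→4  d→4  tau→1  [3 out]
Path to 1: tau·tau

Answer: DEADLOCK at state 1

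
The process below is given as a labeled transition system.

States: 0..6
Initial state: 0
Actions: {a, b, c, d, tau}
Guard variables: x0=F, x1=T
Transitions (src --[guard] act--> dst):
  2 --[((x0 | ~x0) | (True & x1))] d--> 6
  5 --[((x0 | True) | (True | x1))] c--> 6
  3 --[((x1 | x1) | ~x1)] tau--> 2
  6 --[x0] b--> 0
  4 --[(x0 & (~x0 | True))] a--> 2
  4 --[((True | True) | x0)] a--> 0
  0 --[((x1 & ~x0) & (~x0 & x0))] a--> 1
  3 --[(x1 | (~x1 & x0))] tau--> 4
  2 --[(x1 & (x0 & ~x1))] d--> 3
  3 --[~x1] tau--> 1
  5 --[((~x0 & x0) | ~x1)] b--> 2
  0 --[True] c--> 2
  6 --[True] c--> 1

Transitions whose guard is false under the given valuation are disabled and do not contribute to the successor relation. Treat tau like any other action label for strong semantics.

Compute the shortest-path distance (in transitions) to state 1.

Answer: 3

Analysis:
Layered search for 1:
  L0 = {0}
  L1 = {2}
  L2 = {6}
  L3 = {1}
depth(1)=3, e.g. c·d·c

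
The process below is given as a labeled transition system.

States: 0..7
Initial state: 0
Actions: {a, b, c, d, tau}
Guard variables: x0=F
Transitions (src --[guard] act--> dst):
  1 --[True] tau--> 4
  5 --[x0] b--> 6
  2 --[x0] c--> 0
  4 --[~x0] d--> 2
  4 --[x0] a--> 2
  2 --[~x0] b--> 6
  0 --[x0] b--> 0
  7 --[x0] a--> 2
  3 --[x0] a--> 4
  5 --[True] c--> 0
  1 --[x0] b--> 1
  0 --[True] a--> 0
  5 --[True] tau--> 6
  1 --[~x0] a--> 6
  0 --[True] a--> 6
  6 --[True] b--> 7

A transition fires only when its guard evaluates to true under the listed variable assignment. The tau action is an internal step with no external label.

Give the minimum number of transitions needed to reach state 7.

Answer: 2

Trace:
Layered search for 7:
  depth 0: {0}
  depth 1: {6}
  depth 2: {7}
depth(7)=2, e.g. a·b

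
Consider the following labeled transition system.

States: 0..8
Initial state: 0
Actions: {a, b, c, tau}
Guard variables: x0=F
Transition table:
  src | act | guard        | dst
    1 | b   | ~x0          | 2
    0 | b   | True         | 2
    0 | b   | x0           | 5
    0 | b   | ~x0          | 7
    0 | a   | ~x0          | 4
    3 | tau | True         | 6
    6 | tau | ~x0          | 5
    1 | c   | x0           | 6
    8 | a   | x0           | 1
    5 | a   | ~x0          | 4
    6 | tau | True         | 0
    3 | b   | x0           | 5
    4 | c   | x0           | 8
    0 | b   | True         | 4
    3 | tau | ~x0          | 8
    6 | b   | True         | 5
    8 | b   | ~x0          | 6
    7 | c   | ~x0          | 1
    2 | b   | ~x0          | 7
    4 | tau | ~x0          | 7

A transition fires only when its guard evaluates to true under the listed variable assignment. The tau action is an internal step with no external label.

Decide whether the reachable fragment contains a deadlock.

Reachable = {0,1,2,4,7}
  0: a→4  b→2  b→4  b→7  [4 exit(s)]
  1: b→2  [1 exit(s)]
  2: b→7  [1 exit(s)]
  4: tau→7  [1 exit(s)]
  7: c→1  [1 exit(s)]

Answer: DEADLOCK-FREE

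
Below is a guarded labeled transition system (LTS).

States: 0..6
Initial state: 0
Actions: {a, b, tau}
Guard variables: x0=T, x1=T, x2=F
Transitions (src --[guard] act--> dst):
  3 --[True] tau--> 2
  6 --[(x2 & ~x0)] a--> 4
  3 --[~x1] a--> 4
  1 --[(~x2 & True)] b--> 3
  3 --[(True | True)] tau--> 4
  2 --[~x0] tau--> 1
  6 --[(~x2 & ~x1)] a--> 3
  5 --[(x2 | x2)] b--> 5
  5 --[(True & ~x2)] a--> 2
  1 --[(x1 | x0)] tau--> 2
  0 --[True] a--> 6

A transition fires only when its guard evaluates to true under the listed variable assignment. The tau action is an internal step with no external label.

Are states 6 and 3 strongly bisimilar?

Refine partition for ~:
  P[0] = {{0,1,2,3,4,5,6}}
  P[1] = {{0,5},{1},{2,4,6},{3}}
stable after 2 split(s): 4 block(s)
[6]={2,4,6}  [3]={3}

Answer: NOT BISIMILAR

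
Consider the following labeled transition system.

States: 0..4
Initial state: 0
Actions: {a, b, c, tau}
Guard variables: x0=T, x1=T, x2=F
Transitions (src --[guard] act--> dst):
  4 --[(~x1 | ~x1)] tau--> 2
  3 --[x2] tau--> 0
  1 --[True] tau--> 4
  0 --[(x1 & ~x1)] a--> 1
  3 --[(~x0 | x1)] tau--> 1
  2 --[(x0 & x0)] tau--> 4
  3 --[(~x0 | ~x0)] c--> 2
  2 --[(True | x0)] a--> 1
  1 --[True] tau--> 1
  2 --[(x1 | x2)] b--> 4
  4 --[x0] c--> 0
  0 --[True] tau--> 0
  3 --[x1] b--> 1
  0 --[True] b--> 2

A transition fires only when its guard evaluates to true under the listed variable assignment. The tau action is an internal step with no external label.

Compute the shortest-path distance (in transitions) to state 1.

BFS to 1:
  L0 = {0}
  L1 = {2}
  L2 = {1,4}
1 enters at depth 2; path b·a

Answer: 2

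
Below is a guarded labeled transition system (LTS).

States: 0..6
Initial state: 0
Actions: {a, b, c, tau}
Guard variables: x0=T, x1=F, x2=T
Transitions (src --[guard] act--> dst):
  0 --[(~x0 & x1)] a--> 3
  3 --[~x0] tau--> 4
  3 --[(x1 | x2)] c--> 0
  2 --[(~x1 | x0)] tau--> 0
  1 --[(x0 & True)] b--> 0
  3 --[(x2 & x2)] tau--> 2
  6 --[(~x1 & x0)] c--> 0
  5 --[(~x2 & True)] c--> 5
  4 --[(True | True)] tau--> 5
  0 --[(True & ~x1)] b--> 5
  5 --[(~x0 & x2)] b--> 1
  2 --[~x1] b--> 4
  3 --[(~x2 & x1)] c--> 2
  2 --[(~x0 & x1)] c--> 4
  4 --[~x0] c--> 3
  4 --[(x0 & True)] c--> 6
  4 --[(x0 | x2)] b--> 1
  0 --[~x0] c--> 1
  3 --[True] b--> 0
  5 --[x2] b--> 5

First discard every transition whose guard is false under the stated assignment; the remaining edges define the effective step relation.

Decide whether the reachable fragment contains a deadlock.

Answer: DEADLOCK-FREE

Trace:
Reachable = {0,5}
  0: b→5  [1 out]
  5: b→5  [1 out]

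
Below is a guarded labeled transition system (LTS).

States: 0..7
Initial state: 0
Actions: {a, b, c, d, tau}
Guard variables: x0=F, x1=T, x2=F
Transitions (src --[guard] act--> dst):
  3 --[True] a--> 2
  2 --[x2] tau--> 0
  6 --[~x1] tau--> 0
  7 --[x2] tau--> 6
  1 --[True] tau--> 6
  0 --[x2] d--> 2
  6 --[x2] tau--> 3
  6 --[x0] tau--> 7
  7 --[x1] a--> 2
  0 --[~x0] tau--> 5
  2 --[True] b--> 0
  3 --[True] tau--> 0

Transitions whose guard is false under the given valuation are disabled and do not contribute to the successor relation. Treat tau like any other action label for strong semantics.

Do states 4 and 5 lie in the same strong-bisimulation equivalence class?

Bisimulation quotient by refinement:
  P[0] = {{0,1,2,3,4,5,6,7}}
  P[1] = {{0,1},{2},{3},{4,5,6},{7}}
Fixed point at round 2; 5 class(es).
[4]={4,5,6}  [5]={4,5,6}

Answer: BISIMILAR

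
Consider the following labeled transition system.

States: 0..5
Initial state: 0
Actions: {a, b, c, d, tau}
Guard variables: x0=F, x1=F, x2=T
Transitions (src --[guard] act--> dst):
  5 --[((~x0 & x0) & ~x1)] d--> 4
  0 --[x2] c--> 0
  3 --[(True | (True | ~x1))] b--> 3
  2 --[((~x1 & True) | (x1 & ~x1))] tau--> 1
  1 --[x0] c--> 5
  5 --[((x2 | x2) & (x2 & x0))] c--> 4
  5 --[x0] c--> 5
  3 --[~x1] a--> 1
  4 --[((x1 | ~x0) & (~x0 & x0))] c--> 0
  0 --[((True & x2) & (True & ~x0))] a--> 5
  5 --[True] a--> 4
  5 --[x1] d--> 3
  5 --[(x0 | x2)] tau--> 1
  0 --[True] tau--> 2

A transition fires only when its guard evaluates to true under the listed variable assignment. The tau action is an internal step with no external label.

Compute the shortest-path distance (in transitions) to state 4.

Breadth-first toward 4:
  Layer 0: {0}
  Layer 1: {2,5}
  Layer 2: {1,4}
depth(4)=2, e.g. a·a

Answer: 2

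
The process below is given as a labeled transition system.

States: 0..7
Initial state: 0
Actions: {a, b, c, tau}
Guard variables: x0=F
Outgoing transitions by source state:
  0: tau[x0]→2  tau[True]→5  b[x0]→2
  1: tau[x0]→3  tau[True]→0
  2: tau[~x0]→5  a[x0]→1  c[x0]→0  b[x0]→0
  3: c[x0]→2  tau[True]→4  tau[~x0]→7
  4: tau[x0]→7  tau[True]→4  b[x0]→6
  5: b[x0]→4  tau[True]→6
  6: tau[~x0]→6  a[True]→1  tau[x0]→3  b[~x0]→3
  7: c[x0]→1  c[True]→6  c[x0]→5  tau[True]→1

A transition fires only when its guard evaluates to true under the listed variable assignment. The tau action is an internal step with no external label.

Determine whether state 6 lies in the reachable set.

Answer: REACHABLE

Trace:
12 transition(s) survive guard evaluation.
L0 = {0}
L1 = {5}  total {0,5}
L2 = {6}  total {0,5,6}
L3 = {1,3}  total {0,1,3,5,6}
L4 = {4,7}  total {0,1,3,4,5,6,7}
Reachable = {0,1,3,4,5,6,7}
trace reaching 6: tau·tau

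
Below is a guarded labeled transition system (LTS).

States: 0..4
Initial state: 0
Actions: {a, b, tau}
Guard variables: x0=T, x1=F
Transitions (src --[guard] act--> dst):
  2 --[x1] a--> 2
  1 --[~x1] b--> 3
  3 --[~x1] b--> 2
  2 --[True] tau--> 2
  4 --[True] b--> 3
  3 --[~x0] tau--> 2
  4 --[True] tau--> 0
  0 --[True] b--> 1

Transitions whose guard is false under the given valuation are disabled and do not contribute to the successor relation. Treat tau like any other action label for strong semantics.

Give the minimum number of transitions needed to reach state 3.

Layered search for 3:
  Layer 0: {0}
  Layer 1: {1}
  Layer 2: {3}
first hit 3 at d=2 via b·b

Answer: 2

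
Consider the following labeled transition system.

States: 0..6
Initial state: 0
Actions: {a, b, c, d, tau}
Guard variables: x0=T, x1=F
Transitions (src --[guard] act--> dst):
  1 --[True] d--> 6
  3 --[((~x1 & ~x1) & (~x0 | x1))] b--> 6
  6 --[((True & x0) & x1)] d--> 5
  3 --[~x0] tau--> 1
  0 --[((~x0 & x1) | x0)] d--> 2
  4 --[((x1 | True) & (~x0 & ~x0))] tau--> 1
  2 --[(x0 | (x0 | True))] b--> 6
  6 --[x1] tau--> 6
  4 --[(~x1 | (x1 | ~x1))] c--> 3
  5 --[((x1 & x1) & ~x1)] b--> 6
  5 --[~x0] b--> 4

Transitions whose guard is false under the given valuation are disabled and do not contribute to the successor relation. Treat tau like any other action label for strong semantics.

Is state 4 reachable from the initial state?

Answer: UNREACHABLE

Trace:
4 transition(s) survive guard evaluation.
Layer 0: {0}
Layer 1: {2}  now seen {0,2}
Layer 2: {6}  now seen {0,2,6}
Reachable = {0,2,6}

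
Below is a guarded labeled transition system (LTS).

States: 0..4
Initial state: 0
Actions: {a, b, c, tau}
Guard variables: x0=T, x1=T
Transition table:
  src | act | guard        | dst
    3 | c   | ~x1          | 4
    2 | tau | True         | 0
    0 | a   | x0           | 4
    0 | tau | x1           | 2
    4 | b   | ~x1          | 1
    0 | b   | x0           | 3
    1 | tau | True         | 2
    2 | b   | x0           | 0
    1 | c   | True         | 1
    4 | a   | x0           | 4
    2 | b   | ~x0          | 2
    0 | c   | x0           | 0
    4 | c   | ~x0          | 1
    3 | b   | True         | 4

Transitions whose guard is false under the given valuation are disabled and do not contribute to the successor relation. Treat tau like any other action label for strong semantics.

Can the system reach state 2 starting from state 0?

Guard filter leaves 10 enabled edge(s).
depth 0: {0}
depth 1: {2,3,4}  cumulative {0,2,3,4}
R = {0,2,3,4}
trace reaching 2: tau

Answer: REACHABLE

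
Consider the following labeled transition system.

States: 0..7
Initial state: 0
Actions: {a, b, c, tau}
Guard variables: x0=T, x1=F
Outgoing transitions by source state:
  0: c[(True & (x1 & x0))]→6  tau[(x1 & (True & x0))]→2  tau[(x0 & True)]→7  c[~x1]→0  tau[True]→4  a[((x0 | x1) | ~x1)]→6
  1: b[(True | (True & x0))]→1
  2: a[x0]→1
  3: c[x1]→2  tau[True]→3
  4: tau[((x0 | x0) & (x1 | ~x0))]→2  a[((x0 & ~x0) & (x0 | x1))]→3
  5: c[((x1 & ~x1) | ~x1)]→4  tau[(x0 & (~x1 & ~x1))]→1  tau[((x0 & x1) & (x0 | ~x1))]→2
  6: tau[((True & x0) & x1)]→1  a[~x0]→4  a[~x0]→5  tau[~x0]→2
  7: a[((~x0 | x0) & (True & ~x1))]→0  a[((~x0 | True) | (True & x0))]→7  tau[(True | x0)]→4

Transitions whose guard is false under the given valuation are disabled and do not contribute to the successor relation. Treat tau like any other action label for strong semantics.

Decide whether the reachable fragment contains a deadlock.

Answer: DEADLOCK at state 4

Working:
R = {0,4,6,7}
  0: a→6  c→0  tau→4  tau→7  [4 out]
  4: ∅  [no exit]
  6: ∅  [no exit]
  7: a→0  a→7  tau→4  [3 out]
witness 4: tau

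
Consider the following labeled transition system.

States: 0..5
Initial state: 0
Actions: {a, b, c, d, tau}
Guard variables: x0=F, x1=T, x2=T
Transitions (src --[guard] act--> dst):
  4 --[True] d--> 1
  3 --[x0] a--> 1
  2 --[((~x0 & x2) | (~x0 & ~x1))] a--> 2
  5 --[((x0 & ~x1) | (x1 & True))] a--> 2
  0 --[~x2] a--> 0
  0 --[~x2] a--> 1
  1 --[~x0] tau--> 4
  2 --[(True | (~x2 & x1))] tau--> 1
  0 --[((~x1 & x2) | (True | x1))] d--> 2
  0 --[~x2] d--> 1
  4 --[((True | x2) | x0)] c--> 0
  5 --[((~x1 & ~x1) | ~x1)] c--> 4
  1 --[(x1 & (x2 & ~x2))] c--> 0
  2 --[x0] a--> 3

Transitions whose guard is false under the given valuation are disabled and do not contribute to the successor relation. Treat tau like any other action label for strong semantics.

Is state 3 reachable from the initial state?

Answer: UNREACHABLE

Analysis:
After dropping false guards: 7 live edges.
L0 = {0}
L1 = {2}  cumulative {0,2}
L2 = {1}  cumulative {0,1,2}
L3 = {4}  cumulative {0,1,2,4}
Reachable = {0,1,2,4}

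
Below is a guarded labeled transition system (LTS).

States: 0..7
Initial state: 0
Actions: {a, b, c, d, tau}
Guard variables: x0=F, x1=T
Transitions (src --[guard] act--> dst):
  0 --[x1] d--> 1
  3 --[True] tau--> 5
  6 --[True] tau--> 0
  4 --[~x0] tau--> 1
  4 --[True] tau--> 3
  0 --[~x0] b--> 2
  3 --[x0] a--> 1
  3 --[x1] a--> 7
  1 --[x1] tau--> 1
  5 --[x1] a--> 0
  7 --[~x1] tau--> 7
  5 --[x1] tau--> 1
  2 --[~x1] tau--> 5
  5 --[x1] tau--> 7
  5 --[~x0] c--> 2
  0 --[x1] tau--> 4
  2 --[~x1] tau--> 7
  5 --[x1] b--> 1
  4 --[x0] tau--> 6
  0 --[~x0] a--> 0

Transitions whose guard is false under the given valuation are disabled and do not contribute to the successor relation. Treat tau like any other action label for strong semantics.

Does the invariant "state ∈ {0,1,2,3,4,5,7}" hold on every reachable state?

Answer: INVARIANT HOLDS

Analysis:
Safe = {0,1,2,3,4,5,7}
Reachable = {0,1,2,3,4,5,7}
  0: safe
  1: safe
  2: safe
  3: safe
  4: safe
  5: safe
  7: safe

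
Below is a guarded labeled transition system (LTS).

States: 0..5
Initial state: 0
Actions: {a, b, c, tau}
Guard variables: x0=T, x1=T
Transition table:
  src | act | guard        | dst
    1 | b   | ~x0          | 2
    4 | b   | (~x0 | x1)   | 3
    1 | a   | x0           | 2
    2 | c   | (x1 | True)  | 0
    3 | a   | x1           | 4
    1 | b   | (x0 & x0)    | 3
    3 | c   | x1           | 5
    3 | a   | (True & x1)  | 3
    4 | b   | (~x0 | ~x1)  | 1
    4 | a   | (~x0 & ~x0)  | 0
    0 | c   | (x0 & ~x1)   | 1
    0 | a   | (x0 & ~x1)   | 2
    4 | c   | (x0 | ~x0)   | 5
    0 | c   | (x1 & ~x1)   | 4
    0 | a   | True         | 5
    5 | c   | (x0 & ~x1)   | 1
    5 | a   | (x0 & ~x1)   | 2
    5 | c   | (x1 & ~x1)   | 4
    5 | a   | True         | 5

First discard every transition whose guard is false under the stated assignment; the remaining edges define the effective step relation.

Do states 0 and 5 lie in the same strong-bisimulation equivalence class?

Compute ~ classes (split until stable):
  P[0] = {{0,1,2,3,4,5}}
  P[1] = {{0,5},{1},{2},{3},{4}}
stable after 2 split(s): 5 block(s)
0∈{0,5}, 5∈{0,5}

Answer: BISIMILAR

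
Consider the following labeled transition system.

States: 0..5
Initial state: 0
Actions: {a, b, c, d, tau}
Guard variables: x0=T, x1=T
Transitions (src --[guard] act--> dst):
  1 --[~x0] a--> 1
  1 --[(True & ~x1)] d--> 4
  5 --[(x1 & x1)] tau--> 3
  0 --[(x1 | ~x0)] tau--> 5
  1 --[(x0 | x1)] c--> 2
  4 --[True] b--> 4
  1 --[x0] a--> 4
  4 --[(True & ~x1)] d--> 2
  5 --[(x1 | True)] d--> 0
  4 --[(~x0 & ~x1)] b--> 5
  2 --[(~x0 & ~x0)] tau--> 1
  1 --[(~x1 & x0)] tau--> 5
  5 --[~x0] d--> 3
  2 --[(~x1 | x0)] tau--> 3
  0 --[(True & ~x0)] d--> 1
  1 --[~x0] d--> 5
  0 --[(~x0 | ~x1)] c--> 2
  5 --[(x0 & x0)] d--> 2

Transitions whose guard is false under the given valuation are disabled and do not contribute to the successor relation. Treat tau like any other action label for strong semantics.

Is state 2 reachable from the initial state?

After dropping false guards: 8 live edges.
depth 0: {0}
depth 1: {5}  cumulative {0,5}
depth 2: {2,3}  cumulative {0,2,3,5}
Reach set: {0,2,3,5}
witness 2: tau·d

Answer: REACHABLE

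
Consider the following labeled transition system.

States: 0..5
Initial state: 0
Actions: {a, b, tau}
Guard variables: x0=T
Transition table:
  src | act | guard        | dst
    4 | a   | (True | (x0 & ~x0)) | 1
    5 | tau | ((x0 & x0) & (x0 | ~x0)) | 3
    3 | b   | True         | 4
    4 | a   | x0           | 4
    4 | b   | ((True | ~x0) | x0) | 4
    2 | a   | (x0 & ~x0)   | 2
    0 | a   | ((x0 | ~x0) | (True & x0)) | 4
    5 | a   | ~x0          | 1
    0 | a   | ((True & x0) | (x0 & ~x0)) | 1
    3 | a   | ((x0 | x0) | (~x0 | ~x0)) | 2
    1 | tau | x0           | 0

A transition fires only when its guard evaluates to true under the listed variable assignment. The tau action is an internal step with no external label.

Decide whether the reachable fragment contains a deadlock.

Answer: DEADLOCK-FREE

Working:
R = {0,1,4}
  0: a→1  a→4  [2 exit(s)]
  1: tau→0  [1 exit(s)]
  4: a→1  a→4  b→4  [3 exit(s)]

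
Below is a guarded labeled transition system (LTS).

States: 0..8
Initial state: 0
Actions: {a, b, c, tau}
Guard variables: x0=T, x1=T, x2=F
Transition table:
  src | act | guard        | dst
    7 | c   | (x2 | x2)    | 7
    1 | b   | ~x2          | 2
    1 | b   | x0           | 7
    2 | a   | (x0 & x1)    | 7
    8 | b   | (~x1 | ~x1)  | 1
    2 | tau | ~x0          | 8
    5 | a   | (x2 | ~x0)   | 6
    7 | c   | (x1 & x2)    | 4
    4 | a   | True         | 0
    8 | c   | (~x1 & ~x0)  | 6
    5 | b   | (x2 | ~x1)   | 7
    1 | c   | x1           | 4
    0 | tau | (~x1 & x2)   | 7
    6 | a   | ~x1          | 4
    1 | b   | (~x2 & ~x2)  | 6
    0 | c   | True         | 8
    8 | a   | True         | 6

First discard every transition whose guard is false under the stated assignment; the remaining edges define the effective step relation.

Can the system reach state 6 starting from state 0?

8 transition(s) survive guard evaluation.
L0 = {0}
L1 = {8}  now seen {0,8}
L2 = {6}  now seen {0,6,8}
R = {0,6,8}
trace reaching 6: c·a

Answer: REACHABLE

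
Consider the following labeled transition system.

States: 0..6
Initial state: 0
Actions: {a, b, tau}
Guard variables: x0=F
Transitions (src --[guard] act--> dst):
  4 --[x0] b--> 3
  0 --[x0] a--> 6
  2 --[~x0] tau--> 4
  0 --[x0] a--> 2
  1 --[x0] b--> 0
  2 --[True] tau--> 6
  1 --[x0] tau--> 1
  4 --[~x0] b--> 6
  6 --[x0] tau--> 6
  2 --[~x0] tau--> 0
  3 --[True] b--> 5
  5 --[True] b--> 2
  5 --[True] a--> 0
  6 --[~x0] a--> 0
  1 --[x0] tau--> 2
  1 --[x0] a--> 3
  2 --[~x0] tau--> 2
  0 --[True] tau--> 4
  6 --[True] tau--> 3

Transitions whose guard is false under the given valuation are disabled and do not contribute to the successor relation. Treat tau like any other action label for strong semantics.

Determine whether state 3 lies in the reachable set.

After dropping false guards: 11 live edges.
L0 = {0}
L1 = {4}  cumulative {0,4}
L2 = {6}  cumulative {0,4,6}
L3 = {3}  cumulative {0,3,4,6}
L4 = {5}  cumulative {0,3,4,5,6}
L5 = {2}  cumulative {0,2,3,4,5,6}
Reach set: {0,2,3,4,5,6}
Path to 3: tau·b·tau

Answer: REACHABLE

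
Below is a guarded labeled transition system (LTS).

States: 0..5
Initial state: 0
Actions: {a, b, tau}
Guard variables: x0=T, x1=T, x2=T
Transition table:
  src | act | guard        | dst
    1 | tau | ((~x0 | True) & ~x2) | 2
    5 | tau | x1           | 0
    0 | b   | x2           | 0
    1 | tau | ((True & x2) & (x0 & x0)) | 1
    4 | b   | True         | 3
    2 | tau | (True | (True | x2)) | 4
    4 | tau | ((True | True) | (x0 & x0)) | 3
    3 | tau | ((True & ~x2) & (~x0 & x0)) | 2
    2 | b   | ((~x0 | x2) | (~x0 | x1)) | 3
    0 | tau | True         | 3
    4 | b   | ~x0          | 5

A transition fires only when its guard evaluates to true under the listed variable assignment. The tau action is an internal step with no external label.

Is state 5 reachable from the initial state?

8 transition(s) survive guard evaluation.
depth 0: {0}
depth 1: {3}  total {0,3}
R = {0,3}

Answer: UNREACHABLE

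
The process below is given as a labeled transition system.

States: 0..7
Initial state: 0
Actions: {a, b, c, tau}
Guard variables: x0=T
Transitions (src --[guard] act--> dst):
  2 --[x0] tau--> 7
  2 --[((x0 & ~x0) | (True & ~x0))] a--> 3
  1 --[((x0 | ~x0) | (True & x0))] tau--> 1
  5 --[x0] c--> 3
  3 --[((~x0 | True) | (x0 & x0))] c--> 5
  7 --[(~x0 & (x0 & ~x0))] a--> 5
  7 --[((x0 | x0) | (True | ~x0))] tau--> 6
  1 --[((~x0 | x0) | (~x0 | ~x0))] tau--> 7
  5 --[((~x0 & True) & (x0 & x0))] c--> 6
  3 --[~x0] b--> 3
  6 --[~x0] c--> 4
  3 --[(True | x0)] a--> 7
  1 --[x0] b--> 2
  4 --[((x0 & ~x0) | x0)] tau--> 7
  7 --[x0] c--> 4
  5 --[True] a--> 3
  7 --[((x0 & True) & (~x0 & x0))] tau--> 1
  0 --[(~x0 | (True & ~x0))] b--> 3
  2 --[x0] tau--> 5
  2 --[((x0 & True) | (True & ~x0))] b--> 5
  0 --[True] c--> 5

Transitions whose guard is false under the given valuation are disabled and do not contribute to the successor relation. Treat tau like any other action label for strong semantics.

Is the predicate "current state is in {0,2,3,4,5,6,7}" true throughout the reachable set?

Inv-set: {0,2,3,4,5,6,7}
Reachable = {0,3,4,5,6,7}
  0: ok
  3: ok
  4: ok
  5: ok
  6: ok
  7: ok

Answer: INVARIANT HOLDS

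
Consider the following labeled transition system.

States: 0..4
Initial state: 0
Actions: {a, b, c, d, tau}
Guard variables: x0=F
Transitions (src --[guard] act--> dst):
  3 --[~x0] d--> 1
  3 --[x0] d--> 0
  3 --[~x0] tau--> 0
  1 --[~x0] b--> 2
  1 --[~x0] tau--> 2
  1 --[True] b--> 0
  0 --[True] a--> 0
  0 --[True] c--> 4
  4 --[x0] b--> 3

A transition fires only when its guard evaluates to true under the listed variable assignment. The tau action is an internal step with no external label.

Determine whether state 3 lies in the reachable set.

Answer: UNREACHABLE

Trace:
Guard filter leaves 7 enabled edge(s).
Layer 0: {0}
Layer 1: {4}  now seen {0,4}
R = {0,4}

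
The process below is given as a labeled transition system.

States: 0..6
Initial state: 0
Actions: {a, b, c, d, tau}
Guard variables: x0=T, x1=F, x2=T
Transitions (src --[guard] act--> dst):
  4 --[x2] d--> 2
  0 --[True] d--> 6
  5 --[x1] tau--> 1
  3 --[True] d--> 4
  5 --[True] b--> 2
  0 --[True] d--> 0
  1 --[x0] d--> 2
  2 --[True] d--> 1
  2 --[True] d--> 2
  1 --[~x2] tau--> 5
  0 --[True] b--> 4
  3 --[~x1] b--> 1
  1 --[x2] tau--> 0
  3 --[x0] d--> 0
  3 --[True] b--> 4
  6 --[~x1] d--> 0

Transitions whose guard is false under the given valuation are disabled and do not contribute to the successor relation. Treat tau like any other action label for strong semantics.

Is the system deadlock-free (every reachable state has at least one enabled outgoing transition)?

Reach set: {0,1,2,4,6}
  0: b→4  d→0  d→6  [deg 3]
  1: d→2  tau→0  [deg 2]
  2: d→1  d→2  [deg 2]
  4: d→2  [deg 1]
  6: d→0  [deg 1]

Answer: DEADLOCK-FREE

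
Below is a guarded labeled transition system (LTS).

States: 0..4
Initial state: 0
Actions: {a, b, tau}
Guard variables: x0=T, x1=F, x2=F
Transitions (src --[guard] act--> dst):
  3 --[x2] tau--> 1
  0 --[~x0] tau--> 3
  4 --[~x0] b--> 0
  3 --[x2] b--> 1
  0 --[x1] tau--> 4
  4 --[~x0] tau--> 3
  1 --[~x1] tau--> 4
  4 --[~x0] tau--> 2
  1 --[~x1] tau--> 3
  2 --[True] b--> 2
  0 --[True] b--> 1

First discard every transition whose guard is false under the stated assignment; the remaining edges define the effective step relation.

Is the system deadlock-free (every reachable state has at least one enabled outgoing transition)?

R = {0,1,3,4}
  0: b→1  [1 exit(s)]
  1: tau→3  tau→4  [2 exit(s)]
  3: ∅  [STUCK]
  4: ∅  [STUCK]
Path to 3: b·tau

Answer: DEADLOCK at state 3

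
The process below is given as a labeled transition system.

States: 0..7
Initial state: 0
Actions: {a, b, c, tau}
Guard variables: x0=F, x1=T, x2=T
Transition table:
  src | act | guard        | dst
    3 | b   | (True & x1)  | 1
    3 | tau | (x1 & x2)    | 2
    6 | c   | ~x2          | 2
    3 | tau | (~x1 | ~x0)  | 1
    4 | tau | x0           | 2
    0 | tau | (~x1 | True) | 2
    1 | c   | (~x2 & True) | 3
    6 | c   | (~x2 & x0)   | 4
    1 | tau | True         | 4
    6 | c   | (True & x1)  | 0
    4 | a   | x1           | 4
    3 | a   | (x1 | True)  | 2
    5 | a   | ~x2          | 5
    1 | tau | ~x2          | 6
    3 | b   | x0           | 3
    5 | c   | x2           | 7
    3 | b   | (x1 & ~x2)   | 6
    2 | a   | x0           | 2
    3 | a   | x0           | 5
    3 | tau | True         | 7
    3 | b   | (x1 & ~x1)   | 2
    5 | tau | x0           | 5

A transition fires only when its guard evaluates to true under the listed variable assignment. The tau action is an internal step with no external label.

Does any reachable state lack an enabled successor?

R = {0,2}
  0: tau→2  [deg 1]
  2: ∅  [no exit]
Path to 2: tau

Answer: DEADLOCK at state 2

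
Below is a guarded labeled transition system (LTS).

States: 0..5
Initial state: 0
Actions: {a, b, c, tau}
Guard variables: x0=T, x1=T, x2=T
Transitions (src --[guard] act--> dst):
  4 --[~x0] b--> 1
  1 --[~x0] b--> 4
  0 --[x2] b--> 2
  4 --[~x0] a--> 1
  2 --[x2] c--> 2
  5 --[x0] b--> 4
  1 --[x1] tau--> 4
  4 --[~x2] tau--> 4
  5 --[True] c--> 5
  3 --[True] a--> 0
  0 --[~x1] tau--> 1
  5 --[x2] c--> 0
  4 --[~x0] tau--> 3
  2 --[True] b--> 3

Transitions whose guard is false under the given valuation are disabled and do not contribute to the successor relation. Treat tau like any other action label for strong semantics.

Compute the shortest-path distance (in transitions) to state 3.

Breadth-first toward 3:
  Layer 0: {0}
  Layer 1: {2}
  Layer 2: {3}
first hit 3 at d=2 via b·b

Answer: 2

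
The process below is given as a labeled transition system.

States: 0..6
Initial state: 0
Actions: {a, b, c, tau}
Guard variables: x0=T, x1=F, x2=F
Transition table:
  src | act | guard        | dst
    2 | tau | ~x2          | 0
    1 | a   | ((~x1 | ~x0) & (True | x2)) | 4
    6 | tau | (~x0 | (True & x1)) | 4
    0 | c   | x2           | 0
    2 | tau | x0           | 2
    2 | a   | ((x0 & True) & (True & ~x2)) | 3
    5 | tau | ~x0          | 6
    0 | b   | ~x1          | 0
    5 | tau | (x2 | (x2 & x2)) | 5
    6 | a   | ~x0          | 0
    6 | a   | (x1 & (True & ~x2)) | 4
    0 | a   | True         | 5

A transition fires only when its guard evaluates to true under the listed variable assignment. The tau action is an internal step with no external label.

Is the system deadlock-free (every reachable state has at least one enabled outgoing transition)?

Reach set: {0,5}
  0: a→5  b→0  [2 exit(s)]
  5: ∅  [deadlock]
trace reaching 5: a

Answer: DEADLOCK at state 5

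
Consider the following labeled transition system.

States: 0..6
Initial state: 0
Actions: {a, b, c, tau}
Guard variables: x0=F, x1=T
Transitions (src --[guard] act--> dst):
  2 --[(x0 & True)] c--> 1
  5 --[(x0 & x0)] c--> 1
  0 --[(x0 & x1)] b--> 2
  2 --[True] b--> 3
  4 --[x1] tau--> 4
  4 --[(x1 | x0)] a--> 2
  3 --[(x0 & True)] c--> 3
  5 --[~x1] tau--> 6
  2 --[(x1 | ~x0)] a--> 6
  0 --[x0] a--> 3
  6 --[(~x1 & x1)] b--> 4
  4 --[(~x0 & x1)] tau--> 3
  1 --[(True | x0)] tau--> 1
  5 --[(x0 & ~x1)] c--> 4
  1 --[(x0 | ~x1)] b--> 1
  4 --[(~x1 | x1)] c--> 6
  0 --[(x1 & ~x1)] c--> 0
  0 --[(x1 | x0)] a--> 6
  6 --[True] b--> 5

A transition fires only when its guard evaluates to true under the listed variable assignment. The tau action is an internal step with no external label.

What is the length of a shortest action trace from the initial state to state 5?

Breadth-first toward 5:
  depth 0: {0}
  depth 1: {6}
  depth 2: {5}
depth(5)=2, e.g. a·b

Answer: 2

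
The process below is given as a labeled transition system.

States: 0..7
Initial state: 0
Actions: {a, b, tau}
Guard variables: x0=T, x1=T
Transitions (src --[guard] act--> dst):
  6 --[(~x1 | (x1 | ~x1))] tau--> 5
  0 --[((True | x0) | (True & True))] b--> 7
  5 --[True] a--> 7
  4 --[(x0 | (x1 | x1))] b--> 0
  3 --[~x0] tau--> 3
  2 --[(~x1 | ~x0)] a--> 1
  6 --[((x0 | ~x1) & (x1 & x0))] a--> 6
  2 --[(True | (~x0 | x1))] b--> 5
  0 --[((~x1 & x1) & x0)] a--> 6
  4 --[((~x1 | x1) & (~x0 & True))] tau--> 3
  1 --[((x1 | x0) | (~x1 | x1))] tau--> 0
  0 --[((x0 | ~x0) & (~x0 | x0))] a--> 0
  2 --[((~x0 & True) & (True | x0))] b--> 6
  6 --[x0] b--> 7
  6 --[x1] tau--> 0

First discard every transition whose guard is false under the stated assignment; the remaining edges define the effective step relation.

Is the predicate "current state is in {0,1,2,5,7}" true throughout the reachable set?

Answer: INVARIANT HOLDS

Working:
Safe = {0,1,2,5,7}
Reachable = {0,7}
  0: ✓
  7: ✓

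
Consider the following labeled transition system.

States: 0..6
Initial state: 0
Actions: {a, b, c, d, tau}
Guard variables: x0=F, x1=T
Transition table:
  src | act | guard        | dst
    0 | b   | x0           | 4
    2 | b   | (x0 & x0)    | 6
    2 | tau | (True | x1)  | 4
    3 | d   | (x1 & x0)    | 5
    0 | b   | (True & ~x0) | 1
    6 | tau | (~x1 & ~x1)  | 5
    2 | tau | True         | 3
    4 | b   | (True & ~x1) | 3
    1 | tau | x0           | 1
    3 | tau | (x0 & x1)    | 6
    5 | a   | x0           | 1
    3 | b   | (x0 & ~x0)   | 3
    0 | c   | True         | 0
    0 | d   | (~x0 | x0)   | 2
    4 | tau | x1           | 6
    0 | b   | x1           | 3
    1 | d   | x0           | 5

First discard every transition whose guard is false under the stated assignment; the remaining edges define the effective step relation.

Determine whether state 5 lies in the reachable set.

After dropping false guards: 7 live edges.
L0 = {0}
L1 = {1,2,3}  cumulative {0,1,2,3}
L2 = {4}  cumulative {0,1,2,3,4}
L3 = {6}  cumulative {0,1,2,3,4,6}
Reach set: {0,1,2,3,4,6}

Answer: UNREACHABLE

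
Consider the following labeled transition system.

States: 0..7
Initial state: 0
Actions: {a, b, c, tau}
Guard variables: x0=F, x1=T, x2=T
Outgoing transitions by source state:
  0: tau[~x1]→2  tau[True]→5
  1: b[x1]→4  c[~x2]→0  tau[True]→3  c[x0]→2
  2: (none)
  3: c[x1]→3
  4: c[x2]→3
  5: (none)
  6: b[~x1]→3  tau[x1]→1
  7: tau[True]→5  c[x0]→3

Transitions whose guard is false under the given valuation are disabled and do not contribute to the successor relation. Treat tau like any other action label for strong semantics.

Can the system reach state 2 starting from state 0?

Answer: UNREACHABLE

Analysis:
Guard filter leaves 7 enabled edge(s).
L0 = {0}
L1 = {5}  total {0,5}
R = {0,5}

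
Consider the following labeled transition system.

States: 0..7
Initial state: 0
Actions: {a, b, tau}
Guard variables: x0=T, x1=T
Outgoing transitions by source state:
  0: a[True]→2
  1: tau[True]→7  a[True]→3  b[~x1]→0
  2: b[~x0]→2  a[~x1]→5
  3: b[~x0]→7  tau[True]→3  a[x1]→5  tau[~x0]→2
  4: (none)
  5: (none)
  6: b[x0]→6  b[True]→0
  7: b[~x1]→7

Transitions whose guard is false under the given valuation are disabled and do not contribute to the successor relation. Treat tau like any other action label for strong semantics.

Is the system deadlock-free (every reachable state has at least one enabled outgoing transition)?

R = {0,2}
  0: a→2  [deg 1]
  2: ∅  [deadlock]
witness 2: a

Answer: DEADLOCK at state 2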